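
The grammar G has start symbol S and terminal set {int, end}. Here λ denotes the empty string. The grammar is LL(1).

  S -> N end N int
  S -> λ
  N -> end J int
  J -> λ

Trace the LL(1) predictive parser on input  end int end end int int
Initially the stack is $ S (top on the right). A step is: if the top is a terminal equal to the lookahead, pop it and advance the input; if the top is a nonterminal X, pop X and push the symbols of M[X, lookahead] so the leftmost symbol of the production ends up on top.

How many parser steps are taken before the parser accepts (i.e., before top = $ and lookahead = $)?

11

      Stack                  Input                      Action
   1  $ S                    end int end end int int $  expand S -> N end N int
   2  $ int N end N          end int end end int int $  expand N -> end J int
   3  $ int N end int J end  end int end end int int $  match end
   4  $ int N end int J      int end end int int $      expand J -> λ
   5  $ int N end int        int end end int int $      match int
   6  $ int N end            end end int int $          match end
   7  $ int N                end int int $              expand N -> end J int
   8  $ int int J end        end int int $              match end
   9  $ int int J            int int $                  expand J -> λ
  10  $ int int              int int $                  match int
  11  $ int                  int $                      match int
Accept reached after 11 steps.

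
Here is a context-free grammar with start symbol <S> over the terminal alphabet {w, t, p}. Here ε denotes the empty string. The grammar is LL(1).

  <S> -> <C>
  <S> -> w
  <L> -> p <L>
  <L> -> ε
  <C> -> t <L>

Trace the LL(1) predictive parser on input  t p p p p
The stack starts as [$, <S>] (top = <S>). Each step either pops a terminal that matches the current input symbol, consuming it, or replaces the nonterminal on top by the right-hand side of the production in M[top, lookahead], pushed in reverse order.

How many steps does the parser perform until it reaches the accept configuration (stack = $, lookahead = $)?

12

      Stack    Input        Action
   1  $ <S>    t p p p p $  expand <S> -> <C>
   2  $ <C>    t p p p p $  expand <C> -> t <L>
   3  $ <L> t  t p p p p $  match t
   4  $ <L>    p p p p $    expand <L> -> p <L>
   5  $ <L> p  p p p p $    match p
   6  $ <L>    p p p $      expand <L> -> p <L>
   7  $ <L> p  p p p $      match p
   8  $ <L>    p p $        expand <L> -> p <L>
   9  $ <L> p  p p $        match p
  10  $ <L>    p $          expand <L> -> p <L>
  11  $ <L> p  p $          match p
  12  $ <L>    $            expand <L> -> ε
Accept reached after 12 steps.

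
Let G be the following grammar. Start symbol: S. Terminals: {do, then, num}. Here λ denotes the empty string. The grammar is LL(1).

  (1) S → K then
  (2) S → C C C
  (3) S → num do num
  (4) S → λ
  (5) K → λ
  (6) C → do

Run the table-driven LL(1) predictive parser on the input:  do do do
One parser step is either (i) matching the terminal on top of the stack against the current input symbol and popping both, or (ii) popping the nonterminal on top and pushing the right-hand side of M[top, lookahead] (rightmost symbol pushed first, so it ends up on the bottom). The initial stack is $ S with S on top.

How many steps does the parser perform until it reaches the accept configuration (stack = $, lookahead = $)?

step 1: stack=$ S  input=do do do $  — expand S → C C C
step 2: stack=$ C C C  input=do do do $  — expand C → do
step 3: stack=$ C C do  input=do do do $  — match do
step 4: stack=$ C C  input=do do $  — expand C → do
step 5: stack=$ C do  input=do do $  — match do
step 6: stack=$ C  input=do $  — expand C → do
step 7: stack=$ do  input=do $  — match do
Accept reached after 7 steps.

7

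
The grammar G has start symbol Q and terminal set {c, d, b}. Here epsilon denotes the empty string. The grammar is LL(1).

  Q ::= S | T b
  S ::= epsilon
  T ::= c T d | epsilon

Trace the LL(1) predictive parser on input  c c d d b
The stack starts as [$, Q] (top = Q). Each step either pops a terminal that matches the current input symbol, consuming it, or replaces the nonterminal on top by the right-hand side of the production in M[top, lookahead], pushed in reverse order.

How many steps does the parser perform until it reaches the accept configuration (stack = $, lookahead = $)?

step 1: stack=$ Q  input=c c d d b $  — expand Q ::= T b
step 2: stack=$ b T  input=c c d d b $  — expand T ::= c T d
step 3: stack=$ b d T c  input=c c d d b $  — match c
step 4: stack=$ b d T  input=c d d b $  — expand T ::= c T d
step 5: stack=$ b d d T c  input=c d d b $  — match c
step 6: stack=$ b d d T  input=d d b $  — expand T ::= epsilon
step 7: stack=$ b d d  input=d d b $  — match d
step 8: stack=$ b d  input=d b $  — match d
step 9: stack=$ b  input=b $  — match b
Accept reached after 9 steps.

9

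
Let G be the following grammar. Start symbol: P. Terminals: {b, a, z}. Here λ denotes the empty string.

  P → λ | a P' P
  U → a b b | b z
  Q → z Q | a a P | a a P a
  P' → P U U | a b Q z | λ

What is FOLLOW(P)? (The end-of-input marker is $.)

{$, a, b, z}

FIRST(P): from P→λ we get {λ}; from P→a P' P we get {a}. So FIRST(P) = {λ, a}.
FIRST(U): from U→a b b we get {a}; from U→b z we get {b}. So FIRST(U) = {a, b}.
FIRST(Q): from Q→z Q we get {z}; from Q→a a P we get {a}; from Q→a a P a we get {a}. So FIRST(Q) = {a, z}.
FIRST(P'): from P'→P U U we get {a, b}; from P'→a b Q z we get {a}; from P'→λ we get {λ}. So FIRST(P') = {λ, a, b}.
FOLLOW(P) includes $ since P is the start symbol.
FOLLOW(Q): in Q→z Q, the suffix after Q is empty (adds nothing new); in P'→a b Q z, Q is followed by z with FIRST {z}. Thus FOLLOW(Q) = {z}.
FOLLOW(P): in P→a P' P, the suffix after P is empty (adds nothing new); in Q→a a P, the suffix after P is empty, so FOLLOW(P) ⊇ FOLLOW(Q) = {z}; in Q→a a P a, P is followed by a with FIRST {a}; in P'→P U U, P is followed by U U with FIRST {a, b}. Thus FOLLOW(P) = {$, a, b, z}.
FOLLOW(P'): in P→a P' P, P' is followed by P with FIRST {λ, a}; in P→a P' P, the suffix after P' is nullable, so FOLLOW(P') ⊇ FOLLOW(P) = {$, a, b, z}. Thus FOLLOW(P') = {$, a, b, z}.
FOLLOW(U): in P'→P U U (occurrence 1), U is followed by U with FIRST {a, b}; in P'→P U U (occurrence 2), the suffix after U is empty, so FOLLOW(U) ⊇ FOLLOW(P') = {$, a, b, z}. Thus FOLLOW(U) = {$, a, b, z}.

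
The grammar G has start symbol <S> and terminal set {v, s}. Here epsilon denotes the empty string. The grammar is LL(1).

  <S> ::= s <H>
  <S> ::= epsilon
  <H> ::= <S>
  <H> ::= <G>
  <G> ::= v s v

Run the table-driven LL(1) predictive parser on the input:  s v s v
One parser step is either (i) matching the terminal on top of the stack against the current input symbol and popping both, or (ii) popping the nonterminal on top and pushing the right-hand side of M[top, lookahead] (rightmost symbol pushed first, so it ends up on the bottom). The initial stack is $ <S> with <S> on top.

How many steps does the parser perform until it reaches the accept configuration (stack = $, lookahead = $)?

7

step 1: stack=$ <S>  input=s v s v $  — expand <S> ::= s <H>
step 2: stack=$ <H> s  input=s v s v $  — match s
step 3: stack=$ <H>  input=v s v $  — expand <H> ::= <G>
step 4: stack=$ <G>  input=v s v $  — expand <G> ::= v s v
step 5: stack=$ v s v  input=v s v $  — match v
step 6: stack=$ v s  input=s v $  — match s
step 7: stack=$ v  input=v $  — match v
Accept reached after 7 steps.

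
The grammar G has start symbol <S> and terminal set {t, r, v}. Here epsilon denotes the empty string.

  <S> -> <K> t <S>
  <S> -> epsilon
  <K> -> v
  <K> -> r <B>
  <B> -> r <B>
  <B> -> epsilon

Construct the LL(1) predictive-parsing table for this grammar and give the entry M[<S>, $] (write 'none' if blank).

<S> -> epsilon

FIRST(<K>): from <K>->v we get {v}; from <K>->r <B> we get {r}. So FIRST(<K>) = {r, v}.
FIRST(<B>): from <B>->r <B> we get {r}; from <B>->epsilon we get {epsilon}. So FIRST(<B>) = {epsilon, r}.
FIRST(<S>): from <S>-><K> t <S> we get {r, v}; from <S>->epsilon we get {epsilon}. So FIRST(<S>) = {epsilon, r, v}.
FOLLOW(<S>) includes $ since <S> is the start symbol.
FOLLOW(<S>): in <S>-><K> t <S>, the suffix after <S> is empty (adds nothing new). Thus FOLLOW(<S>) = {$}.
For <S> -> <K> t <S>: FIRST(<K> t <S>) = {r, v}, so it goes in M[<S>, t] for t ∈ {r, v}.
For <S> -> epsilon: FIRST(epsilon) = {epsilon}, so it goes in M[<S>, t] for t ∈ {}; since epsilon ∈ FIRST, also for every t ∈ FOLLOW(<S>) = {$}.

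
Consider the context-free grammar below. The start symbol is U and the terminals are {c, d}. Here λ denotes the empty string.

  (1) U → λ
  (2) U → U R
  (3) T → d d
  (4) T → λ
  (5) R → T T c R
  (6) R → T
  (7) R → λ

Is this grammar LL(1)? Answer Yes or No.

No

FIRST(U) = {λ, c, d}
FIRST(T) = {λ, d}
FIRST(R) = {λ, c, d}
FOLLOW(U) = {$, c, d}
FOLLOW(T) = {$, c, d}
FOLLOW(R) = {$, c, d}
Cell M[R, $] receives both R → T and R → λ — the grammar is not LL(1).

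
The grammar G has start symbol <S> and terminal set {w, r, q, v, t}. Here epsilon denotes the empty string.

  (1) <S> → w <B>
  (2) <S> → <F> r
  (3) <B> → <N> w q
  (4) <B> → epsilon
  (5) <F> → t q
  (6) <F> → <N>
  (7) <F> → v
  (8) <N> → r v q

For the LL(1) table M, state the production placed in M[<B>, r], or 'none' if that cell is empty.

FIRST(<N>) = {r}
FIRST(<B>) = {epsilon, r}  (via <N> w q)
FIRST(<F>) = {r, t, v}  (via <N>)
FIRST(<S>) = {r, t, v, w}  (via <F> r)
FOLLOW(<S>) includes $ since <S> is the start symbol.
FOLLOW(<S>): <S> appears on no right-hand side. Thus FOLLOW(<S>) = {$}.
FOLLOW(<B>): in <S>→w <B>, the suffix after <B> is empty, so FOLLOW(<B>) ⊇ FOLLOW(<S>) = {$}. Thus FOLLOW(<B>) = {$}.
For <B> → <N> w q: FIRST(<N> w q) = {r}, so it goes in M[<B>, t] for t ∈ {r}.
For <B> → epsilon: FIRST(epsilon) = {epsilon}, so it goes in M[<B>, t] for t ∈ {}; since epsilon ∈ FIRST, also for every t ∈ FOLLOW(<B>) = {$}.

<B> → <N> w q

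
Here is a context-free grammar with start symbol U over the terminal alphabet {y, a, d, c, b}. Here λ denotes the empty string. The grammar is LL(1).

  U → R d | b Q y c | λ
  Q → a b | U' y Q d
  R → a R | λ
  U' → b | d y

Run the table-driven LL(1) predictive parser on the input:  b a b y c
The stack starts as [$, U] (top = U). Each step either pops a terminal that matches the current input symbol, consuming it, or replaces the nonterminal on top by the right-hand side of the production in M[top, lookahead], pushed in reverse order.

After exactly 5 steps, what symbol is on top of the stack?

     Stack      Input        Action
  1  $ U        b a b y c $  expand U → b Q y c
  2  $ c y Q b  b a b y c $  match b
  3  $ c y Q    a b y c $    expand Q → a b
  4  $ c y b a  a b y c $    match a
  5  $ c y b    b y c $      match b
Stack after step 5: $ c y (top = y).

y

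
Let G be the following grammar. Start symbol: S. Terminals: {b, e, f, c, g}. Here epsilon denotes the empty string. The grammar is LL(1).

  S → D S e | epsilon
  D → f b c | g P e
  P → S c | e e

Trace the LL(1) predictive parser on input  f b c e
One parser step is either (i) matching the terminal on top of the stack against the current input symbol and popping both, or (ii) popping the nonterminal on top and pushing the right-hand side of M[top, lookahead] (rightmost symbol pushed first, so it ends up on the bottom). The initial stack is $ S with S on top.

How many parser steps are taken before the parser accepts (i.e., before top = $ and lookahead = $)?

     Stack        Input      Action
  1  $ S          f b c e $  expand S → D S e
  2  $ e S D      f b c e $  expand D → f b c
  3  $ e S c b f  f b c e $  match f
  4  $ e S c b    b c e $    match b
  5  $ e S c      c e $      match c
  6  $ e S        e $        expand S → epsilon
  7  $ e          e $        match e
Accept reached after 7 steps.

7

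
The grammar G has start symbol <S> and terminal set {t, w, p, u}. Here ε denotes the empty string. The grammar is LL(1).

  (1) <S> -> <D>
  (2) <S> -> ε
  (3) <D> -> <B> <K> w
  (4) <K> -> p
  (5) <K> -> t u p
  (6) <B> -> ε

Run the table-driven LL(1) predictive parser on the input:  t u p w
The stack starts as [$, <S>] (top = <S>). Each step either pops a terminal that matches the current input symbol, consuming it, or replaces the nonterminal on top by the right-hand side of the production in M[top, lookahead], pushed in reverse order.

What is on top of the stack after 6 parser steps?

     Stack        Input      Action
  1  $ <S>        t u p w $  expand <S> -> <D>
  2  $ <D>        t u p w $  expand <D> -> <B> <K> w
  3  $ w <K> <B>  t u p w $  expand <B> -> ε
  4  $ w <K>      t u p w $  expand <K> -> t u p
  5  $ w p u t    t u p w $  match t
  6  $ w p u      u p w $    match u
Stack after step 6: $ w p (top = p).

p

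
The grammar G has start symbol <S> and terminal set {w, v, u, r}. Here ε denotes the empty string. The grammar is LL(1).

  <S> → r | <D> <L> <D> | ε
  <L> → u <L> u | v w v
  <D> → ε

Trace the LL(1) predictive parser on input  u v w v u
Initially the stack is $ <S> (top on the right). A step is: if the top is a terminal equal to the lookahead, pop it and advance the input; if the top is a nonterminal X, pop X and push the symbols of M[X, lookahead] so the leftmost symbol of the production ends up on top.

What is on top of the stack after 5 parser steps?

v

step 1: stack=$ <S>  input=u v w v u $  — expand <S> → <D> <L> <D>
step 2: stack=$ <D> <L> <D>  input=u v w v u $  — expand <D> → ε
step 3: stack=$ <D> <L>  input=u v w v u $  — expand <L> → u <L> u
step 4: stack=$ <D> u <L> u  input=u v w v u $  — match u
step 5: stack=$ <D> u <L>  input=v w v u $  — expand <L> → v w v
Stack after step 5: $ <D> u v w v (top = v).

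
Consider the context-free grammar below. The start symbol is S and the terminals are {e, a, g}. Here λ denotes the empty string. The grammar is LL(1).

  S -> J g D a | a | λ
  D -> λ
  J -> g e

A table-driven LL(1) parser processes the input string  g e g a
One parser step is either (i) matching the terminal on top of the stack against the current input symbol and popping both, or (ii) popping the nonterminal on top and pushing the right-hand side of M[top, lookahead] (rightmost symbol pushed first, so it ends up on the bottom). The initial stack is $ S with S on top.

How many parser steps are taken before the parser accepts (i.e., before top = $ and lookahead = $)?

step 1: stack=$ S  input=g e g a $  — expand S -> J g D a
step 2: stack=$ a D g J  input=g e g a $  — expand J -> g e
step 3: stack=$ a D g e g  input=g e g a $  — match g
step 4: stack=$ a D g e  input=e g a $  — match e
step 5: stack=$ a D g  input=g a $  — match g
step 6: stack=$ a D  input=a $  — expand D -> λ
step 7: stack=$ a  input=a $  — match a
Accept reached after 7 steps.

7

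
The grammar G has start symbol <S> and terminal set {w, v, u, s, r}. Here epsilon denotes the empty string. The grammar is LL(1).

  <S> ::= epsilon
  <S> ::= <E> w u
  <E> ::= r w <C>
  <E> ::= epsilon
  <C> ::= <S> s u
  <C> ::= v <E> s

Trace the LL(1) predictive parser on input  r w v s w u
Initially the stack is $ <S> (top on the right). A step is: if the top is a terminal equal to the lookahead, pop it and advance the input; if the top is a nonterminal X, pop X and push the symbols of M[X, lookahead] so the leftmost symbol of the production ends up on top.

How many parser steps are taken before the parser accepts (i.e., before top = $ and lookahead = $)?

      Stack          Input          Action
   1  $ <S>          r w v s w u $  expand <S> ::= <E> w u
   2  $ u w <E>      r w v s w u $  expand <E> ::= r w <C>
   3  $ u w <C> w r  r w v s w u $  match r
   4  $ u w <C> w    w v s w u $    match w
   5  $ u w <C>      v s w u $      expand <C> ::= v <E> s
   6  $ u w s <E> v  v s w u $      match v
   7  $ u w s <E>    s w u $        expand <E> ::= epsilon
   8  $ u w s        s w u $        match s
   9  $ u w          w u $          match w
  10  $ u            u $            match u
Accept reached after 10 steps.

10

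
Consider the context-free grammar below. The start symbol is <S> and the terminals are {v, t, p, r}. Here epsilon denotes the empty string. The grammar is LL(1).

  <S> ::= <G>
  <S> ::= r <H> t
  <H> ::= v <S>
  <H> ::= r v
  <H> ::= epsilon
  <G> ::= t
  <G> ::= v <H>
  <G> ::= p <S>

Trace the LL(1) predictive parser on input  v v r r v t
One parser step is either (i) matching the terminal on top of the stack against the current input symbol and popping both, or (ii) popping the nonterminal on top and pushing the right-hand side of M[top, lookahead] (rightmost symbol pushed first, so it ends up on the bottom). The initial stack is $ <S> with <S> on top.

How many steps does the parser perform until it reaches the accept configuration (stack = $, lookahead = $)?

11

step 1: stack=$ <S>  input=v v r r v t $  — expand <S> ::= <G>
step 2: stack=$ <G>  input=v v r r v t $  — expand <G> ::= v <H>
step 3: stack=$ <H> v  input=v v r r v t $  — match v
step 4: stack=$ <H>  input=v r r v t $  — expand <H> ::= v <S>
step 5: stack=$ <S> v  input=v r r v t $  — match v
step 6: stack=$ <S>  input=r r v t $  — expand <S> ::= r <H> t
step 7: stack=$ t <H> r  input=r r v t $  — match r
step 8: stack=$ t <H>  input=r v t $  — expand <H> ::= r v
step 9: stack=$ t v r  input=r v t $  — match r
step 10: stack=$ t v  input=v t $  — match v
step 11: stack=$ t  input=t $  — match t
Accept reached after 11 steps.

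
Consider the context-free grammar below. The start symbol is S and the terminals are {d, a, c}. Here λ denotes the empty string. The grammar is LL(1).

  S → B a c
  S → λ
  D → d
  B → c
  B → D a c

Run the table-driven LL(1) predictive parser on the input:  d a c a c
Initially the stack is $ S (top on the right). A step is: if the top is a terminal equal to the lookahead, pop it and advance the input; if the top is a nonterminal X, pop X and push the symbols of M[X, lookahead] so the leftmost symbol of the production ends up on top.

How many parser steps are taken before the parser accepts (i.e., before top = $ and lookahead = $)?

step 1: stack=$ S  input=d a c a c $  — expand S → B a c
step 2: stack=$ c a B  input=d a c a c $  — expand B → D a c
step 3: stack=$ c a c a D  input=d a c a c $  — expand D → d
step 4: stack=$ c a c a d  input=d a c a c $  — match d
step 5: stack=$ c a c a  input=a c a c $  — match a
step 6: stack=$ c a c  input=c a c $  — match c
step 7: stack=$ c a  input=a c $  — match a
step 8: stack=$ c  input=c $  — match c
Accept reached after 8 steps.

8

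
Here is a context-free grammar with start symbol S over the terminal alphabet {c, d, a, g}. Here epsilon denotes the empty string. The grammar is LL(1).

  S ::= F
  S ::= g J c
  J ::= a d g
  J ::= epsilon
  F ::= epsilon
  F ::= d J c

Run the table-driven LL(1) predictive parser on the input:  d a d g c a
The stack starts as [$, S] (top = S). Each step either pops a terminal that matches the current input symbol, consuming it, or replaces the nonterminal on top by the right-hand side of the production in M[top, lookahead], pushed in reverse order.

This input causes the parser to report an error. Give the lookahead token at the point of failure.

a

step 1: stack=$ S  input=d a d g c a $  — expand S ::= F
step 2: stack=$ F  input=d a d g c a $  — expand F ::= d J c
step 3: stack=$ c J d  input=d a d g c a $  — match d
step 4: stack=$ c J  input=a d g c a $  — expand J ::= a d g
step 5: stack=$ c g d a  input=a d g c a $  — match a
step 6: stack=$ c g d  input=d g c a $  — match d
step 7: stack=$ c g  input=g c a $  — match g
step 8: stack=$ c  input=c a $  — match c
step 9: stack=$  input=a $  — error: stack empty but input remains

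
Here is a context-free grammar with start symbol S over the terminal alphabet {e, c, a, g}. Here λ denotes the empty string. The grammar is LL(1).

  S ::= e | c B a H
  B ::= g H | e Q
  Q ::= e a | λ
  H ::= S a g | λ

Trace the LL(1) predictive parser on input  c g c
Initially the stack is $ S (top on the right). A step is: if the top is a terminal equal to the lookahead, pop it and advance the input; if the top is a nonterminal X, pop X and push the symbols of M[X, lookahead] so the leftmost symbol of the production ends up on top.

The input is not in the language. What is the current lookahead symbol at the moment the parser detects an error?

     Stack              Input    Action
  1  $ S                c g c $  expand S ::= c B a H
  2  $ H a B c          c g c $  match c
  3  $ H a B            g c $    expand B ::= g H
  4  $ H a H g          g c $    match g
  5  $ H a H            c $      expand H ::= S a g
  6  $ H a g a S        c $      expand S ::= c B a H
  7  $ H a g a H a B c  c $      match c
  8  $ H a g a H a B    $        error: M[B, $] is empty

$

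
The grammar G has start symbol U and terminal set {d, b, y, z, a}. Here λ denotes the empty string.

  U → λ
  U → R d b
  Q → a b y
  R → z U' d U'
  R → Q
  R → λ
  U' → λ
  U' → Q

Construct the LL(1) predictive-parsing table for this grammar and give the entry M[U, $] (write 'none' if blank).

U → λ

FIRST(Q) = {a}
FIRST(R) = {λ, a, z}  (via Q)
FIRST(U') = {λ, a}  (via Q)
FIRST(U) = {λ, a, d, z}  (via R d b)
FOLLOW(U) includes $ since U is the start symbol.
FOLLOW(U): U appears on no right-hand side. Thus FOLLOW(U) = {$}.
For U → λ: FIRST(λ) = {λ}, so it goes in M[U, t] for t ∈ {}; since λ ∈ FIRST, also for every t ∈ FOLLOW(U) = {$}.
For U → R d b: FIRST(R d b) = {a, d, z}, so it goes in M[U, t] for t ∈ {a, d, z}.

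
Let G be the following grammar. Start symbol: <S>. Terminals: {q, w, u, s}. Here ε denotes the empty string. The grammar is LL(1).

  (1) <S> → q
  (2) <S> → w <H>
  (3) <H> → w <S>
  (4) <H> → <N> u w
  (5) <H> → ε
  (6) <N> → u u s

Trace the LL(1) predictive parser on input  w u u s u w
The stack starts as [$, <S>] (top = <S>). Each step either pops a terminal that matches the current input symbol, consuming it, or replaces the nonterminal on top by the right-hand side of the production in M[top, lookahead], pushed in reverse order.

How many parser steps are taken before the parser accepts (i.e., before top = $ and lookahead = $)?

     Stack        Input          Action
  1  $ <S>        w u u s u w $  expand <S> → w <H>
  2  $ <H> w      w u u s u w $  match w
  3  $ <H>        u u s u w $    expand <H> → <N> u w
  4  $ w u <N>    u u s u w $    expand <N> → u u s
  5  $ w u s u u  u u s u w $    match u
  6  $ w u s u    u s u w $      match u
  7  $ w u s      s u w $        match s
  8  $ w u        u w $          match u
  9  $ w          w $            match w
Accept reached after 9 steps.

9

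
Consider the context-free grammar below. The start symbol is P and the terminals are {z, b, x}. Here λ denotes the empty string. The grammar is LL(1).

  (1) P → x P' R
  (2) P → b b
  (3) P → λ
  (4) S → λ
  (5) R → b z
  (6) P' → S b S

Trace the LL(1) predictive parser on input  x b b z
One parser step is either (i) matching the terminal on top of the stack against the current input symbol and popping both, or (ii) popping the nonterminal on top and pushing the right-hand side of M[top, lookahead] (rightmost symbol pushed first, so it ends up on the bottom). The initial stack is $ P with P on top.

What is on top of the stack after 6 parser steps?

     Stack      Input      Action
  1  $ P        x b b z $  expand P → x P' R
  2  $ R P' x   x b b z $  match x
  3  $ R P'     b b z $    expand P' → S b S
  4  $ R S b S  b b z $    expand S → λ
  5  $ R S b    b b z $    match b
  6  $ R S      b z $      expand S → λ
Stack after step 6: $ R (top = R).

R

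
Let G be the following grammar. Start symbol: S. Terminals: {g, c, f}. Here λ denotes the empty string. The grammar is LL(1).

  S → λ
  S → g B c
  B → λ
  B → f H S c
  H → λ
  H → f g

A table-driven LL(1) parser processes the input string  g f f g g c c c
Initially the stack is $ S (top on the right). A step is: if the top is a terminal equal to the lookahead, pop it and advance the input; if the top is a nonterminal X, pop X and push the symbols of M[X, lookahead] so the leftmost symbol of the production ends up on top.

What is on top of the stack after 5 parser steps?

f

step 1: stack=$ S  input=g f f g g c c c $  — expand S → g B c
step 2: stack=$ c B g  input=g f f g g c c c $  — match g
step 3: stack=$ c B  input=f f g g c c c $  — expand B → f H S c
step 4: stack=$ c c S H f  input=f f g g c c c $  — match f
step 5: stack=$ c c S H  input=f g g c c c $  — expand H → f g
Stack after step 5: $ c c S g f (top = f).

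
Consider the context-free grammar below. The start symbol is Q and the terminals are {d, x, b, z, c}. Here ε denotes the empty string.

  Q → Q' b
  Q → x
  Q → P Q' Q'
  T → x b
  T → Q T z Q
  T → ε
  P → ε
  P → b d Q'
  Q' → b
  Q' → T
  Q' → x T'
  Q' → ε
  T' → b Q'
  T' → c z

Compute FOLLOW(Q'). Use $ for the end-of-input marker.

{$, b, x, z}

FIRST(P): from P→ε we get {ε}; from P→b d Q' we get {b}. So FIRST(P) = {ε, b}.
FIRST(T'): from T'→b Q' we get {b}; from T'→c z we get {c}. So FIRST(T') = {b, c}.
FIRST(Q): from Q→Q' b we get {b, x, z}; from Q→x we get {x}; from Q→P Q' Q' we get {ε, b, x, z}. So FIRST(Q) = {ε, b, x, z}.
FIRST(T): from T→x b we get {x}; from T→Q T z Q we get {b, x, z}; from T→ε we get {ε}. So FIRST(T) = {ε, b, x, z}.
FIRST(Q'): from Q'→b we get {b}; from Q'→T we get {ε, b, x, z}; from Q'→x T' we get {x}; from Q'→ε we get {ε}. So FIRST(Q') = {ε, b, x, z}.
FOLLOW(Q) includes $ since Q is the start symbol.
FOLLOW(Q): in T→Q T z Q (occurrence 1), Q is followed by T z Q with FIRST {b, x, z}; in T→Q T z Q (occurrence 2), the suffix after Q is empty, so FOLLOW(Q) ⊇ FOLLOW(T) = {$, b, x, z}. Thus FOLLOW(Q) = {$, b, x, z}.
FOLLOW(P): in Q→P Q' Q', P is followed by Q' Q' with FIRST {ε, b, x, z}; in Q→P Q' Q', the suffix after P is nullable, so FOLLOW(P) ⊇ FOLLOW(Q) = {$, b, x, z}. Thus FOLLOW(P) = {$, b, x, z}.
FOLLOW(T): in T→Q T z Q, T is followed by z Q with FIRST {z}; in Q'→T, the suffix after T is empty, so FOLLOW(T) ⊇ FOLLOW(Q') = {$, b, x, z}. Thus FOLLOW(T) = {$, b, x, z}.
FOLLOW(Q'): in Q→Q' b, Q' is followed by b with FIRST {b}; in Q→P Q' Q' (occurrence 1), Q' is followed by Q' with FIRST {ε, b, x, z}; in Q→P Q' Q' (occurrence 1), the suffix after Q' is nullable, so FOLLOW(Q') ⊇ FOLLOW(Q) = {$, b, x, z}; in Q→P Q' Q' (occurrence 2), the suffix after Q' is empty, so FOLLOW(Q') ⊇ FOLLOW(Q) = {$, b, x, z}; in P→b d Q', the suffix after Q' is empty, so FOLLOW(Q') ⊇ FOLLOW(P) = {$, b, x, z}; in T'→b Q', the suffix after Q' is empty, so FOLLOW(Q') ⊇ FOLLOW(T') = {$, b, x, z}. Thus FOLLOW(Q') = {$, b, x, z}.
FOLLOW(T'): in Q'→x T', the suffix after T' is empty, so FOLLOW(T') ⊇ FOLLOW(Q') = {$, b, x, z}. Thus FOLLOW(T') = {$, b, x, z}.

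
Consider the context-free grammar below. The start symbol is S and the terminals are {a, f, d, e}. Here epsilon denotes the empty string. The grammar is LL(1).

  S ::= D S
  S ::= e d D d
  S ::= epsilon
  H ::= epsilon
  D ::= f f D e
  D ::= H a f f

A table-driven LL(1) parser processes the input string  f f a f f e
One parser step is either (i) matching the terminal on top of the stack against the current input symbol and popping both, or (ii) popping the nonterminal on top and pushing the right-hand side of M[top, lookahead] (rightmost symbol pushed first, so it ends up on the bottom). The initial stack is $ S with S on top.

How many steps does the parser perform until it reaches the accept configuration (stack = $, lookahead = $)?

      Stack          Input          Action
   1  $ S            f f a f f e $  expand S ::= D S
   2  $ S D          f f a f f e $  expand D ::= f f D e
   3  $ S e D f f    f f a f f e $  match f
   4  $ S e D f      f a f f e $    match f
   5  $ S e D        a f f e $      expand D ::= H a f f
   6  $ S e f f a H  a f f e $      expand H ::= epsilon
   7  $ S e f f a    a f f e $      match a
   8  $ S e f f      f f e $        match f
   9  $ S e f        f e $          match f
  10  $ S e          e $            match e
  11  $ S            $              expand S ::= epsilon
Accept reached after 11 steps.

11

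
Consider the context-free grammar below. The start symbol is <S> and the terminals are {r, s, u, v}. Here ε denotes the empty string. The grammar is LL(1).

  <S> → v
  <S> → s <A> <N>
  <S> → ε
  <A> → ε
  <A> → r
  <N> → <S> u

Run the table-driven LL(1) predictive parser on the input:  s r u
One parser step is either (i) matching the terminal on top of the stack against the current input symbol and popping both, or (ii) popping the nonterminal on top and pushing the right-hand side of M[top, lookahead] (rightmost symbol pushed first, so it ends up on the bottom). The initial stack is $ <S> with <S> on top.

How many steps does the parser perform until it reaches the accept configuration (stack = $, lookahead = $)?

7

step 1: stack=$ <S>  input=s r u $  — expand <S> → s <A> <N>
step 2: stack=$ <N> <A> s  input=s r u $  — match s
step 3: stack=$ <N> <A>  input=r u $  — expand <A> → r
step 4: stack=$ <N> r  input=r u $  — match r
step 5: stack=$ <N>  input=u $  — expand <N> → <S> u
step 6: stack=$ u <S>  input=u $  — expand <S> → ε
step 7: stack=$ u  input=u $  — match u
Accept reached after 7 steps.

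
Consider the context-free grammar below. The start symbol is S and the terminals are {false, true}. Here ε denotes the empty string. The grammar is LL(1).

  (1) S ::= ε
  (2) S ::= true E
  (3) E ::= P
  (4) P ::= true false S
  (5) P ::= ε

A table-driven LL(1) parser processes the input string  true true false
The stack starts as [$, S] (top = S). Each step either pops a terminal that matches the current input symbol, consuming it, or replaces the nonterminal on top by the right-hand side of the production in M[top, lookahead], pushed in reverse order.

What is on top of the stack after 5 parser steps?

false

step 1: stack=$ S  input=true true false $  — expand S ::= true E
step 2: stack=$ E true  input=true true false $  — match true
step 3: stack=$ E  input=true false $  — expand E ::= P
step 4: stack=$ P  input=true false $  — expand P ::= true false S
step 5: stack=$ S false true  input=true false $  — match true
Stack after step 5: $ S false (top = false).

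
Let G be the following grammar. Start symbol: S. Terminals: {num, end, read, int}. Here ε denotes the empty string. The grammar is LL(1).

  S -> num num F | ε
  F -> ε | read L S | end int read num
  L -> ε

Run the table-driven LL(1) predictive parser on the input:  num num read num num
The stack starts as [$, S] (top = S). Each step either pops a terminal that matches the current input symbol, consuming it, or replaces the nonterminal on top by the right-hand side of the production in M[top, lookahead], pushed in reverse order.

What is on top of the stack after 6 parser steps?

     Stack        Input                   Action
  1  $ S          num num read num num $  expand S -> num num F
  2  $ F num num  num num read num num $  match num
  3  $ F num      num read num num $      match num
  4  $ F          read num num $          expand F -> read L S
  5  $ S L read   read num num $          match read
  6  $ S L        num num $               expand L -> ε
Stack after step 6: $ S (top = S).

S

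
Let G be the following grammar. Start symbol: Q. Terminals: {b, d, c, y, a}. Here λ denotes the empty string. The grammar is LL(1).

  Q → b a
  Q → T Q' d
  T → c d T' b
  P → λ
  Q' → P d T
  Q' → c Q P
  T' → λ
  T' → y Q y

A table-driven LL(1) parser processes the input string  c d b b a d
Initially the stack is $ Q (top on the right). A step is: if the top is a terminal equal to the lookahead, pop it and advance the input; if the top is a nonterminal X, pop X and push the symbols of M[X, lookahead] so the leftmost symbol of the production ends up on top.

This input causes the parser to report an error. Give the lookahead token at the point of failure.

b

     Stack            Input          Action
  1  $ Q              c d b b a d $  expand Q → T Q' d
  2  $ d Q' T         c d b b a d $  expand T → c d T' b
  3  $ d Q' b T' d c  c d b b a d $  match c
  4  $ d Q' b T' d    d b b a d $    match d
  5  $ d Q' b T'      b b a d $      expand T' → λ
  6  $ d Q' b         b b a d $      match b
  7  $ d Q'           b a d $        error: M[Q', b] is empty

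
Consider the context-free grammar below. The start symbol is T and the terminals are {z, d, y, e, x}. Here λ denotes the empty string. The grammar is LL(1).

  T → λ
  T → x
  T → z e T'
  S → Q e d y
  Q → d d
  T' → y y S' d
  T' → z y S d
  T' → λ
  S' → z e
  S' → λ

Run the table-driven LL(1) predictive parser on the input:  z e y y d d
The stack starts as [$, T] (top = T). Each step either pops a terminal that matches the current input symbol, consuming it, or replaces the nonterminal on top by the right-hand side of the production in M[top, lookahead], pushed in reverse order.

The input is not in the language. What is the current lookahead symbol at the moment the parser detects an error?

step 1: stack=$ T  input=z e y y d d $  — expand T → z e T'
step 2: stack=$ T' e z  input=z e y y d d $  — match z
step 3: stack=$ T' e  input=e y y d d $  — match e
step 4: stack=$ T'  input=y y d d $  — expand T' → y y S' d
step 5: stack=$ d S' y y  input=y y d d $  — match y
step 6: stack=$ d S' y  input=y d d $  — match y
step 7: stack=$ d S'  input=d d $  — expand S' → λ
step 8: stack=$ d  input=d d $  — match d
step 9: stack=$  input=d $  — error: stack empty but input remains

d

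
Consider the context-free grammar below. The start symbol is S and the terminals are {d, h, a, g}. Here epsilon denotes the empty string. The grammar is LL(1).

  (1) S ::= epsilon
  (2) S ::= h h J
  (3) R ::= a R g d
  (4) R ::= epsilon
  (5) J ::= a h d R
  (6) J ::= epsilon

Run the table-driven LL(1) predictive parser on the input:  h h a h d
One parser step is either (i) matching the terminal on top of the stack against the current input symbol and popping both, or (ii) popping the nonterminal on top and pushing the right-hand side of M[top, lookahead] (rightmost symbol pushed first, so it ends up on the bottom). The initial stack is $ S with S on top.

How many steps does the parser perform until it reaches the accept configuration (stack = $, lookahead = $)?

8

     Stack      Input        Action
  1  $ S        h h a h d $  expand S ::= h h J
  2  $ J h h    h h a h d $  match h
  3  $ J h      h a h d $    match h
  4  $ J        a h d $      expand J ::= a h d R
  5  $ R d h a  a h d $      match a
  6  $ R d h    h d $        match h
  7  $ R d      d $          match d
  8  $ R        $            expand R ::= epsilon
Accept reached after 8 steps.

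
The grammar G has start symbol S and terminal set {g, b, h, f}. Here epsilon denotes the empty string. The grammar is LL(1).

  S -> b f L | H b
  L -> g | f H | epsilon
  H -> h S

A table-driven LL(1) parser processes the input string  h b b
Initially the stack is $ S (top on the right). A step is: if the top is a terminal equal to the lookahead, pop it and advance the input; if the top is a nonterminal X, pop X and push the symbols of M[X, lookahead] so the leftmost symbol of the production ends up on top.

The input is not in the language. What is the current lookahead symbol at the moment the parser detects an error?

step 1: stack=$ S  input=h b b $  — expand S -> H b
step 2: stack=$ b H  input=h b b $  — expand H -> h S
step 3: stack=$ b S h  input=h b b $  — match h
step 4: stack=$ b S  input=b b $  — expand S -> b f L
step 5: stack=$ b L f b  input=b b $  — match b
step 6: stack=$ b L f  input=b $  — error: top is terminal f but lookahead is b

b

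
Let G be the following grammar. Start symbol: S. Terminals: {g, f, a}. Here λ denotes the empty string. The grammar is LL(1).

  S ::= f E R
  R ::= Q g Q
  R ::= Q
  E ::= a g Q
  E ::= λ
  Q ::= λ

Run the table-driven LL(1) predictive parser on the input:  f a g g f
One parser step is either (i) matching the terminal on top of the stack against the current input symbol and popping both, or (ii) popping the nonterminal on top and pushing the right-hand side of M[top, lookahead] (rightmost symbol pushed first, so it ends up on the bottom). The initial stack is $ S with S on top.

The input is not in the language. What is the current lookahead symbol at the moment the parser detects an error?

f

step 1: stack=$ S  input=f a g g f $  — expand S ::= f E R
step 2: stack=$ R E f  input=f a g g f $  — match f
step 3: stack=$ R E  input=a g g f $  — expand E ::= a g Q
step 4: stack=$ R Q g a  input=a g g f $  — match a
step 5: stack=$ R Q g  input=g g f $  — match g
step 6: stack=$ R Q  input=g f $  — expand Q ::= λ
step 7: stack=$ R  input=g f $  — expand R ::= Q g Q
step 8: stack=$ Q g Q  input=g f $  — expand Q ::= λ
step 9: stack=$ Q g  input=g f $  — match g
step 10: stack=$ Q  input=f $  — error: M[Q, f] is empty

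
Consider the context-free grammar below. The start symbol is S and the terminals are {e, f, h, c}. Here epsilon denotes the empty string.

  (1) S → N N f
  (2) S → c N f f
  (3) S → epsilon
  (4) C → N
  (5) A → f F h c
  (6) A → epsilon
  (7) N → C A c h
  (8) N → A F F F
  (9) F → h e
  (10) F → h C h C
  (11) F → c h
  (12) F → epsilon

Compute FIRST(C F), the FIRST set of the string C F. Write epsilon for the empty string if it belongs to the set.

FIRST(A): from A→f F h c we get {f}; from A→epsilon we get {epsilon}. So FIRST(A) = {epsilon, f}.
FIRST(F): from F→h e we get {h}; from F→h C h C we get {h}; from F→c h we get {c}; from F→epsilon we get {epsilon}. So FIRST(F) = {epsilon, c, h}.
FIRST(S): from S→N N f we get {c, f, h}; from S→c N f f we get {c}; from S→epsilon we get {epsilon}. So FIRST(S) = {epsilon, c, f, h}.
FIRST(C): from C→N we get {epsilon, c, f, h}. So FIRST(C) = {epsilon, c, f, h}.
FIRST(N): from N→C A c h we get {c, f, h}; from N→A F F F we get {epsilon, c, f, h}. So FIRST(N) = {epsilon, c, f, h}.
FIRST(C F): take FIRST of each symbol in turn, carrying on past any symbol whose FIRST contains epsilon; result {epsilon, c, f, h}.

{epsilon, c, f, h}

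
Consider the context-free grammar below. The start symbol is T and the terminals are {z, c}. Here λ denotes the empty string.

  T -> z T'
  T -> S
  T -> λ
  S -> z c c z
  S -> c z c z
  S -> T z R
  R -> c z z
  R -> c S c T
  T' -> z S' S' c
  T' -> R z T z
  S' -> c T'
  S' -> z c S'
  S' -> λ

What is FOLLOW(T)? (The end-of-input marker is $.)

{$, c, z}

FIRST(R) = {c}
FIRST(S') = {λ, c, z}
FIRST(T') = {c, z}  (via R z T z)
FIRST(T) = {λ, c, z}  (via S)
FIRST(S) = {c, z}  (via T z R)
FOLLOW(T) includes $ since T is the start symbol.
FOLLOW(S'): in T'->z S' S' c (occurrence 1), S' is followed by S' c with FIRST {c, z}; in T'->z S' S' c (occurrence 2), S' is followed by c with FIRST {c}; in S'->z c S', the suffix after S' is empty (adds nothing new). Thus FOLLOW(S') = {c, z}.
FOLLOW(T): in S->T z R, T is followed by z R with FIRST {z}; in R->c S c T, the suffix after T is empty, so FOLLOW(T) ⊇ FOLLOW(R) = {$, c, z}; in T'->R z T z, T is followed by z with FIRST {z}. Thus FOLLOW(T) = {$, c, z}.
FOLLOW(S): in T->S, the suffix after S is empty, so FOLLOW(S) ⊇ FOLLOW(T) = {$, c, z}; in R->c S c T, S is followed by c T with FIRST {c}. Thus FOLLOW(S) = {$, c, z}.
FOLLOW(R): in S->T z R, the suffix after R is empty, so FOLLOW(R) ⊇ FOLLOW(S) = {$, c, z}; in T'->R z T z, R is followed by z T z with FIRST {z}. Thus FOLLOW(R) = {$, c, z}.
FOLLOW(T'): in T->z T', the suffix after T' is empty, so FOLLOW(T') ⊇ FOLLOW(T) = {$, c, z}; in S'->c T', the suffix after T' is empty, so FOLLOW(T') ⊇ FOLLOW(S') = {c, z}. Thus FOLLOW(T') = {$, c, z}.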